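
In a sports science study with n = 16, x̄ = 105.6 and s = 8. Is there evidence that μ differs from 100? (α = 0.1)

t = (x̄ - μ₀)/(s/√n) = (105.6 - 100)/(8/√16) = 2.8. df = 15, critical t = ±1.753. Reject H₀.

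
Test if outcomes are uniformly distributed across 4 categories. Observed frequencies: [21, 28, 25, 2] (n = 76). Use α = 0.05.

Expected = 19 each. χ² = Σ(O-E)²/E = 21.579. df = 3, critical value = 7.815. Reject H₀.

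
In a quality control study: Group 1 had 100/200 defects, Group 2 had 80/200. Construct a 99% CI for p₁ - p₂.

p̂₁ = 0.5, p̂₂ = 0.4. Difference = 0.1. CI = (-0.028, 0.228)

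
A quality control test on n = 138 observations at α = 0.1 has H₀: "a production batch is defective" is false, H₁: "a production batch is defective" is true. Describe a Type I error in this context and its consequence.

Type I error: rejecting H₀ when it is true — concluding that a production batch is defective when in fact it is not. Consequence: scrapping a good batch — wasted material and cost for no reason.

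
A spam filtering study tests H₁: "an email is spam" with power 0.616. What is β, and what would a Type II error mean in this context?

β = 1 - power = 1 - 0.616 = 0.384. A Type II error is failing to reject H₀ when H₀ is false (false negative) — here, failing to conclude that an email is spam when in fact it is true. Consequence: a spam email lands in the inbox.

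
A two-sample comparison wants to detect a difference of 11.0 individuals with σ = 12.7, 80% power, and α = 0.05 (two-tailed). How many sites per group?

n per group = 2(z_α/2 + z_β)²σ²/d² = 2×(1.96 + 0.84)²×12.7²/11.0² = 20.9 → n = 21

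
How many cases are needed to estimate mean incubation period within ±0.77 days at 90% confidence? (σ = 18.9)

n = (z*σ/E)² = (1.645×18.9/0.77)² = 1630.3 → n = 1631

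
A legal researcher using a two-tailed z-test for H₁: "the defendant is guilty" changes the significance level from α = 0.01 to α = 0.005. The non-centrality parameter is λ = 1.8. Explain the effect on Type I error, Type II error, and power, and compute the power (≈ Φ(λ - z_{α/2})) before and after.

Decreasing α from 0.01 to 0.005:
• Type I error rate decreases (α is the Type I rate by definition).
• Critical value moves from z_{α/2} = 2.576 to 2.807, so power = Φ(λ - z_{α/2}) goes from Φ(1.8 - 2.576) = 0.219 to Φ(1.8 - 2.807) = 0.157.
• Type II error rate β = 1 - power therefore increases (0.781 → 0.843).
Appropriate when false positives are costly — here, convicting an innocent person.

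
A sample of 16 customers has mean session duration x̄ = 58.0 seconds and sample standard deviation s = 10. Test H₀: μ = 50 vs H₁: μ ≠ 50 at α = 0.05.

t = (x̄ - μ₀)/(s/√n) = (58.0 - 50)/(10/√16) = 3.2. df = 15, critical t = ±2.131. Reject H₀.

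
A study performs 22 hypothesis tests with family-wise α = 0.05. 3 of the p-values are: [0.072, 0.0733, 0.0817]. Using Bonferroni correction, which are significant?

Bonferroni α = 0.05/22 = 0.00227. None of the given p-values are significant.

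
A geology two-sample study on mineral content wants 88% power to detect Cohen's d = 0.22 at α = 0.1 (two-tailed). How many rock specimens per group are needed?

z_{α/2} = 1.645, z_β = Φ⁻¹(0.88) = 1.175. For small effect (d = 0.22): n per group = 2(z_{α/2} + z_β)²/d² = 2(1.645 + 1.175)²/0.22² = 328.6 → 329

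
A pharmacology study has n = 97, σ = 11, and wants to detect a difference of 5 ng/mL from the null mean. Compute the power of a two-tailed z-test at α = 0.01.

SE = σ/√n = 11/√97 = 1.117. Non-centrality λ = d/SE = 5/1.117 = 4.477. Power ≈ Φ(λ - z_{α/2}) = Φ(4.477 - 2.576) = Φ(1.901) = 0.971.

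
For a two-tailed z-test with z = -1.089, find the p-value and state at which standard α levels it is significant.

p = 2·P(Z > |-1.089|) = 2·(1 - Φ(1.089)) ≈ 0.2762. Not significant at any standard level.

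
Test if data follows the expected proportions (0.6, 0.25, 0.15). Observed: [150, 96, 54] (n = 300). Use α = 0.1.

Expected: [180.0, 75.0, 45.0]. χ² = 12.68. df = 2, critical = 4.605. Reject H₀.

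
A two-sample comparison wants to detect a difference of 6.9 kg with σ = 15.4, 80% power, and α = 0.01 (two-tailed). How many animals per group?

n per group = 2(z_α/2 + z_β)²σ²/d² = 2×(2.576 + 0.84)²×15.4²/6.9² = 116.3 → n = 117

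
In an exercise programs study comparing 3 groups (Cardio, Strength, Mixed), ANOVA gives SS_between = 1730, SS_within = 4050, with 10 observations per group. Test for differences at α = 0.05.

df_between = 2, df_within = 27. F = MS_between/MS_within = 865.0/150.0 = 5.767. F_crit ≈ 3.354. Reject H₀. At least one mean differs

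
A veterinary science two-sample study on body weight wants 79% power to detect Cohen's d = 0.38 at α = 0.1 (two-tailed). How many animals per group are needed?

z_{α/2} = 1.645, z_β = Φ⁻¹(0.79) = 0.806. For small effect (d = 0.38): n per group = 2(z_{α/2} + z_β)²/d² = 2(1.645 + 0.806)²/0.38² = 83.2 → 84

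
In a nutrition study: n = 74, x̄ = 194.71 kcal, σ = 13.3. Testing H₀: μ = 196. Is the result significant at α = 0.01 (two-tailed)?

z = (194.71 - 196)/(13.3/√74) = -0.834. Since |z| ≤ 2.576, not significant at α = 0.01.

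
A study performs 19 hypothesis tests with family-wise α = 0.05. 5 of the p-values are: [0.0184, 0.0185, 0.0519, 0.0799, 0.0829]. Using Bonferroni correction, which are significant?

Bonferroni α = 0.05/19 = 0.00263. None of the given p-values are significant.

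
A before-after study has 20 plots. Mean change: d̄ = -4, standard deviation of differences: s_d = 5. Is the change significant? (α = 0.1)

t = d̄/(s_d/√n) = -4/(5/√20) = -3.578. df = 19, critical t = ±1.729. Reject H₀.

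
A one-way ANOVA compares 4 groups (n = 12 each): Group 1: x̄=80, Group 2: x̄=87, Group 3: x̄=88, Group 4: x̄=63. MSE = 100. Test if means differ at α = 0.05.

Grand mean = 79.5. SS_between = 4812.0, MS_between = 1604.0. F = 16.04, F_crit ≈ 2.816. Reject H₀.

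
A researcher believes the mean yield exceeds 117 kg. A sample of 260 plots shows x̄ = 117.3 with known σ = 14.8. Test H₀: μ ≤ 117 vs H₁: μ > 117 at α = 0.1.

z = 0.327. Critical value: 1.28. Fail to reject H₀.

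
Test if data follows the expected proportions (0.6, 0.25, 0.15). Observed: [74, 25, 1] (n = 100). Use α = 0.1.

Expected: [60.0, 25.0, 15.0]. χ² = 16.333. df = 2, critical = 4.605. Reject H₀.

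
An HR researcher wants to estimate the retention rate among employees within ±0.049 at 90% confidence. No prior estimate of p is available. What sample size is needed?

Conservative approach: use p = 0.5 (maximizes p(1-p) = 0.25). n = z²(0.25)/E² = 1.645²×0.25/0.049² = 281.8 → n = 282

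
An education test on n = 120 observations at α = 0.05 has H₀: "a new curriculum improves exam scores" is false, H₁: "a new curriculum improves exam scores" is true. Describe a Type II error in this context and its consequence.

Type II error: failing to reject H₀ when it is false — concluding that a new curriculum improves exam scores is not supported when in fact it is. Consequence: keeping the old curriculum when the new one would have helped students.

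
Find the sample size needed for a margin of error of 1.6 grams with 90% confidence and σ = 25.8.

n = (z*σ/E)² = (1.645×25.8/1.6)² = 703.6 → n = 704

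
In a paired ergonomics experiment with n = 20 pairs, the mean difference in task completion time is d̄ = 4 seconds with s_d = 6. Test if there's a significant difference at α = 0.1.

t = d̄/(s_d/√n) = 4/(6/√20) = 2.981. df = 19, critical t = ±1.729. Reject H₀.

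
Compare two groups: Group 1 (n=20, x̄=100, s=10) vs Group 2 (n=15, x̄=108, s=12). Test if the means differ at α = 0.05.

Pooled sp = 10.89. t = -2.15, df = 33. Critical t = ±2.035. Reject H₀.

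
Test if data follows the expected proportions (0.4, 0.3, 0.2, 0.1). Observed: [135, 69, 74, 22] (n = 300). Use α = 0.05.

Expected: [120.0, 90.0, 60.0, 30.0]. χ² = 12.175. df = 3, critical = 7.815. Reject H₀.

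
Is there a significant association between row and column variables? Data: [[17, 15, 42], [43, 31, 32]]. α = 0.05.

χ² = 12.902. df = 2, critical = 5.991. Reject H₀. Variables are dependent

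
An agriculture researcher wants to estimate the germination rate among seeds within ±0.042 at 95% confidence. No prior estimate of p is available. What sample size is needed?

Conservative approach: use p = 0.5 (maximizes p(1-p) = 0.25). n = z²(0.25)/E² = 1.96²×0.25/0.042² = 544.4 → n = 545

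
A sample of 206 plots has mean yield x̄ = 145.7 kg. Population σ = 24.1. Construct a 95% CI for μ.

CI = x̄ ± z*(σ/√n) = 145.7 ± 1.96(24.1/√206) = 145.7 ± 3.29 = (142.41, 148.99)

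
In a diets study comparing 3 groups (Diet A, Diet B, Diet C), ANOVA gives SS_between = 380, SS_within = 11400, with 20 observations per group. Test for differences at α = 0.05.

df_between = 2, df_within = 57. F = MS_between/MS_within = 190.0/200.0 = 0.95. F_crit ≈ 3.159. Fail to reject H₀.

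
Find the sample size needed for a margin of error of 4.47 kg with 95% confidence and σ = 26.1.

n = (z*σ/E)² = (1.96×26.1/4.47)² = 131.0 → n = 131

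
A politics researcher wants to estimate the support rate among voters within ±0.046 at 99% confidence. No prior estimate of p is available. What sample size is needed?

Conservative approach: use p = 0.5 (maximizes p(1-p) = 0.25). n = z²(0.25)/E² = 2.576²×0.25/0.046² = 784.0 → n = 784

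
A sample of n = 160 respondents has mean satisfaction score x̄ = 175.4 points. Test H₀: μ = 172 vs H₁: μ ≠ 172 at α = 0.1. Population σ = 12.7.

z = (x̄ - μ₀)/(σ/√n) = (175.4 - 172)/(12.7/√160) = 3.386. Critical value: ±1.645. Since |3.386| > 1.645, Reject H₀.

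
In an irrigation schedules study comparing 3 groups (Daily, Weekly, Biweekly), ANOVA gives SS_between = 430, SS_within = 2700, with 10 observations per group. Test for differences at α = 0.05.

df_between = 2, df_within = 27. F = MS_between/MS_within = 215.0/100.0 = 2.15. F_crit ≈ 3.354. Fail to reject H₀.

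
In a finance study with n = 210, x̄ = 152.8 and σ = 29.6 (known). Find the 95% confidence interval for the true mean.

CI = x̄ ± z*(σ/√n) = 152.8 ± 1.96(29.6/√210) = 152.8 ± 4.0 = (148.8, 156.8)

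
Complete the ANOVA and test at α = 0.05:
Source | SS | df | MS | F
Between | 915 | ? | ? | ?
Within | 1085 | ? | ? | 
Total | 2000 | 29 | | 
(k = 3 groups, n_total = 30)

df_between = 2, df_within = 27. MS_between = 457.5, MS_within = 40.19. F = 11.385, F_crit ≈ 3.354. Reject H₀.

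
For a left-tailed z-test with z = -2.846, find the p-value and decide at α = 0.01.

p = P(Z < -2.846) = Φ(-2.846) ≈ 0.0022. Since p < 0.01, reject H₀ (significant) at α = 0.01.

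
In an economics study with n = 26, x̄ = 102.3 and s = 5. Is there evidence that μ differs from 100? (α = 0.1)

t = (x̄ - μ₀)/(s/√n) = (102.3 - 100)/(5/√26) = 2.346. df = 25, critical t = ±1.708. Reject H₀.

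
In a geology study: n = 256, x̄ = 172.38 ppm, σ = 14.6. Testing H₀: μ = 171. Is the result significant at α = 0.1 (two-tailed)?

z = (172.38 - 171)/(14.6/√256) = 1.512. Since |z| ≤ 1.645, not significant at α = 0.1.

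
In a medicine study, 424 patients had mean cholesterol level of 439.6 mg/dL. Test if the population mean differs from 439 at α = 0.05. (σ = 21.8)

z = (x̄ - μ₀)/(σ/√n) = (439.6 - 439)/(21.8/√424) = 0.567. Critical value: ±1.96. Since |0.567| ≤ 1.96, Fail to reject H₀.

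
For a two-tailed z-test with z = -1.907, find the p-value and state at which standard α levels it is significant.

p = 2·P(Z > |-1.907|) = 2·(1 - Φ(1.907)) ≈ 0.0565. Significant at α = 0.1.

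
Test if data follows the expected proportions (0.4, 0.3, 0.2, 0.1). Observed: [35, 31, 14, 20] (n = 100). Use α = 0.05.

Expected: [40.0, 30.0, 20.0, 10.0]. χ² = 12.458. df = 3, critical = 7.815. Reject H₀.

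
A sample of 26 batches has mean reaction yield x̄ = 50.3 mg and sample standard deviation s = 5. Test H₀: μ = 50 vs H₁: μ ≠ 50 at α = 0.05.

t = (x̄ - μ₀)/(s/√n) = (50.3 - 50)/(5/√26) = 0.306. df = 25, critical t = ±2.06. Fail to reject H₀.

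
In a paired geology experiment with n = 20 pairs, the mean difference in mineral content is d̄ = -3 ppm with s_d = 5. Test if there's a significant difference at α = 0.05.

t = d̄/(s_d/√n) = -3/(5/√20) = -2.683. df = 19, critical t = ±2.093. Reject H₀.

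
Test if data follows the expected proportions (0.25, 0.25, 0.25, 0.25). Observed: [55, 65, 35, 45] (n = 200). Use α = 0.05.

Expected: [50.0, 50.0, 50.0, 50.0]. χ² = 10.0. df = 3, critical = 7.815. Reject H₀.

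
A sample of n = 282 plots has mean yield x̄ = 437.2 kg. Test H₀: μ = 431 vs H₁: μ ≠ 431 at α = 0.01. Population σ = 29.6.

z = (x̄ - μ₀)/(σ/√n) = (437.2 - 431)/(29.6/√282) = 3.517. Critical value: ±2.576. Since |3.517| > 2.576, Reject H₀.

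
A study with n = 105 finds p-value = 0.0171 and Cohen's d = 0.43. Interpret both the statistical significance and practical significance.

Statistically significant (p = 0.0171 < 0.05). Cohen's d = 0.43 indicates a small effect size. Both statistical and practical significance should be considered.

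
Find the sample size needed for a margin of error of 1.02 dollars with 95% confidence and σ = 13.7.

n = (z*σ/E)² = (1.96×13.7/1.02)² = 693.03 → n = 694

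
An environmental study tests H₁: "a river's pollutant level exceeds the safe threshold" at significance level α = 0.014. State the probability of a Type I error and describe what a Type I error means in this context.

P(Type I error) = α = 0.014. A Type I error is rejecting H₀ when H₀ is actually true (false positive) — here, concluding that a river's pollutant level exceeds the safe threshold when in fact this is not the case. Consequence: shutting down a compliant factory unnecessarily.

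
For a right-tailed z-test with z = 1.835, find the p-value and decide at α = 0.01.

p = P(Z > 1.835) = 1 - Φ(1.835) ≈ 0.0333. Since p ≥ 0.01, fail to reject H₀ (not significant) at α = 0.01.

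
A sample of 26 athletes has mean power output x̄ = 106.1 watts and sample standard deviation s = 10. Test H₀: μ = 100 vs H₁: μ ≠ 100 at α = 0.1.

t = (x̄ - μ₀)/(s/√n) = (106.1 - 100)/(10/√26) = 3.11. df = 25, critical t = ±1.708. Reject H₀.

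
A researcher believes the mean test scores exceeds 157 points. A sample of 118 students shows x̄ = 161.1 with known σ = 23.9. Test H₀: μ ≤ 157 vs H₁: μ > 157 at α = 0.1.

z = 1.863. Critical value: 1.28. Reject H₀.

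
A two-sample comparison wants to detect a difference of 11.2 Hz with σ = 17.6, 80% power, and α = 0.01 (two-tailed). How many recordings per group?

n per group = 2(z_α/2 + z_β)²σ²/d² = 2×(2.576 + 0.84)²×17.6²/11.2² = 57.6 → n = 58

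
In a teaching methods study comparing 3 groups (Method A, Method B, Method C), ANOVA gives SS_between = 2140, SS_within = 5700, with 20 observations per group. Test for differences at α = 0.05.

df_between = 2, df_within = 57. F = MS_between/MS_within = 1070.0/100.0 = 10.7. F_crit ≈ 3.159. Reject H₀. At least one mean differs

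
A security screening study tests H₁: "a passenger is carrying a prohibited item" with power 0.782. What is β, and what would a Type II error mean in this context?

β = 1 - power = 1 - 0.782 = 0.218. A Type II error is failing to reject H₀ when H₀ is false (false negative) — here, failing to conclude that a passenger is carrying a prohibited item when in fact it is true. Consequence: letting a prohibited item through — security breach.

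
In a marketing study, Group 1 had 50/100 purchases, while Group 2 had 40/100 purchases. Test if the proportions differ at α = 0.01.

p̂₁ = 0.5, p̂₂ = 0.4, pooled p̂ = 0.45. z = 1.421. Critical: ±2.576. Fail to reject H₀.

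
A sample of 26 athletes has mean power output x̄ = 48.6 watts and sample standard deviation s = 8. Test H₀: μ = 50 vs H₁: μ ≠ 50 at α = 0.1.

t = (x̄ - μ₀)/(s/√n) = (48.6 - 50)/(8/√26) = -0.892. df = 25, critical t = ±1.708. Fail to reject H₀.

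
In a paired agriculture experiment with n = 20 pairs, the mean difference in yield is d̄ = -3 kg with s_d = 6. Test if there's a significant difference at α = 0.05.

t = d̄/(s_d/√n) = -3/(6/√20) = -2.236. df = 19, critical t = ±2.093. Reject H₀.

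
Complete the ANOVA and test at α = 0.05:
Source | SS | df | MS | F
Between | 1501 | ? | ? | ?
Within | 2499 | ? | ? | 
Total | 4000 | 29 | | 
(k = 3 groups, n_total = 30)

df_between = 2, df_within = 27. MS_between = 750.5, MS_within = 92.56. F = 8.109, F_crit ≈ 3.354. Reject H₀.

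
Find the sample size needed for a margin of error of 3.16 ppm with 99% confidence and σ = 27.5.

n = (z*σ/E)² = (2.576×27.5/3.16)² = 502.6 → n = 503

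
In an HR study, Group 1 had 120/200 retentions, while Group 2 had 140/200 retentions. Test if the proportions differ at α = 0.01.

p̂₁ = 0.6, p̂₂ = 0.7, pooled p̂ = 0.65. z = -2.097. Critical: ±2.576. Fail to reject H₀.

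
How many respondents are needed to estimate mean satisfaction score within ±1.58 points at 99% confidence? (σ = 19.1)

n = (z*σ/E)² = (2.576×19.1/1.58)² = 969.7 → n = 970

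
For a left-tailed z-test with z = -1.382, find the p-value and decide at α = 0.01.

p = P(Z < -1.382) = Φ(-1.382) ≈ 0.0835. Since p ≥ 0.01, fail to reject H₀ (not significant) at α = 0.01.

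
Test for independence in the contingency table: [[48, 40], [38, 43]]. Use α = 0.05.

χ² = 0.983. df = 1, critical = 3.841. Fail to reject H₀. No evidence of dependence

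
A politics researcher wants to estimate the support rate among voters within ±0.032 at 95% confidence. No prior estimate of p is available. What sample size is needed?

Conservative approach: use p = 0.5 (maximizes p(1-p) = 0.25). n = z²(0.25)/E² = 1.96²×0.25/0.032² = 937.9 → n = 938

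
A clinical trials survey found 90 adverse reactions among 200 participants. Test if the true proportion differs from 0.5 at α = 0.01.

p̂ = 0.45, p₀ = 0.5. z = (p̂ - p₀)/√(p₀(1-p₀)/n) = -1.414. Critical: ±2.576. Fail to reject H₀.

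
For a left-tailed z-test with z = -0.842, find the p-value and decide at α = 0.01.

p = P(Z < -0.842) = Φ(-0.842) ≈ 0.1999. Since p ≥ 0.01, fail to reject H₀ (not significant) at α = 0.01.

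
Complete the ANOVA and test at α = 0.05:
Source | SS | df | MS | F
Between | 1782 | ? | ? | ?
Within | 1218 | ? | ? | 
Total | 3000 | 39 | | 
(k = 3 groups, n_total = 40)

df_between = 2, df_within = 37. MS_between = 891.0, MS_within = 32.92. F = 27.067, F_crit ≈ 3.252. Reject H₀.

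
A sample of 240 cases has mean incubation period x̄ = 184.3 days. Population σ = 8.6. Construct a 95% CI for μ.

CI = x̄ ± z*(σ/√n) = 184.3 ± 1.96(8.6/√240) = 184.3 ± 1.09 = (183.21, 185.39)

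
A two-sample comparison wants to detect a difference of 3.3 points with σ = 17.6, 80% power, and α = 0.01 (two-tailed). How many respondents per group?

n per group = 2(z_α/2 + z_β)²σ²/d² = 2×(2.576 + 0.84)²×17.6²/3.3² = 663.8 → n = 664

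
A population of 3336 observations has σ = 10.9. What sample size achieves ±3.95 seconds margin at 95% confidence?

Without FPC: n₀ = (1.96×10.9/3.95)² = 29.253. With FPC: n = n₀N/(n₀+N-1) = 29.01 → n = 30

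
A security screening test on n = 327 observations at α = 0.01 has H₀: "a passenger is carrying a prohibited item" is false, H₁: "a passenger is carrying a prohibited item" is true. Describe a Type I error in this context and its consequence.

Type I error: rejecting H₀ when it is true — concluding that a passenger is carrying a prohibited item when in fact it is not. Consequence: detaining an innocent passenger — delay and inconvenience.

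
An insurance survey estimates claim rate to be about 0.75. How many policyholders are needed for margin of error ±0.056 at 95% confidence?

n = z²p(1-p)/E² = 1.96²×0.75×0.25/0.056² = 229.7 → n = 230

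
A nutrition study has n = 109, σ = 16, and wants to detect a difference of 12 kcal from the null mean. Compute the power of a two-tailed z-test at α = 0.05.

SE = σ/√n = 16/√109 = 1.533. Non-centrality λ = d/SE = 12/1.533 = 7.83. Power ≈ Φ(λ - z_{α/2}) = Φ(7.83 - 1.96) = Φ(5.87) = 1.0.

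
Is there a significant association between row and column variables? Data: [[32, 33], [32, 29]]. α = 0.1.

χ² = 0.131. df = 1, critical = 2.706. Fail to reject H₀. No evidence of dependence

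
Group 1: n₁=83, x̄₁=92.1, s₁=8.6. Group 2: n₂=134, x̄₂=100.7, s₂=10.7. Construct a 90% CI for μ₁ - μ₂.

Difference = -8.6. SE = √(8.6²/83 + 10.7²/134) = 1.321. CI = (-10.77, -6.43)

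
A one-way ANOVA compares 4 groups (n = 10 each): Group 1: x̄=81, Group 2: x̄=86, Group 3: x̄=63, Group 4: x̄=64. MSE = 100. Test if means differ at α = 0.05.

Grand mean = 73.5. SS_between = 4130.0, MS_between = 1376.67. F = 13.767, F_crit ≈ 2.866. Reject H₀.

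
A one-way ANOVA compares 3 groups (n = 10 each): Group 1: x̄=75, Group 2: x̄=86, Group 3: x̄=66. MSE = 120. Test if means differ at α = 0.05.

Grand mean = 75.67. SS_between = 2006.67, MS_between = 1003.33. F = 8.361, F_crit ≈ 3.354. Reject H₀.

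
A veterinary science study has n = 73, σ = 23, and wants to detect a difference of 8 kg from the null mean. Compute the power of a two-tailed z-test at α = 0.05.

SE = σ/√n = 23/√73 = 2.692. Non-centrality λ = d/SE = 8/2.692 = 2.972. Power ≈ Φ(λ - z_{α/2}) = Φ(2.972 - 1.96) = Φ(1.012) = 0.844.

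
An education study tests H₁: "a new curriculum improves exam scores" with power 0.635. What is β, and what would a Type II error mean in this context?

β = 1 - power = 1 - 0.635 = 0.365. A Type II error is failing to reject H₀ when H₀ is false (false negative) — here, failing to conclude that a new curriculum improves exam scores when in fact it is true. Consequence: keeping the old curriculum when the new one would have helped students.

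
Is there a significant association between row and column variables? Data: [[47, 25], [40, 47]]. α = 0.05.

χ² = 5.923. df = 1, critical = 3.841. Reject H₀. Variables are dependent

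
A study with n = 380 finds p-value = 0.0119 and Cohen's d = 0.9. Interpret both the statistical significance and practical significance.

Statistically significant (p = 0.0119 < 0.05). Cohen's d = 0.9 indicates a large effect size. Both statistical and practical significance should be considered.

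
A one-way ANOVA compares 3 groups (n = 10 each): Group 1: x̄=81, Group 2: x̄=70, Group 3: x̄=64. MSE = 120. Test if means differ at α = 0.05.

Grand mean = 71.67. SS_between = 1486.67, MS_between = 743.33. F = 6.194, F_crit ≈ 3.354. Reject H₀.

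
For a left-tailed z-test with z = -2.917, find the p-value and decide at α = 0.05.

p = P(Z < -2.917) = Φ(-2.917) ≈ 0.0018. Since p < 0.05, reject H₀ (significant) at α = 0.05.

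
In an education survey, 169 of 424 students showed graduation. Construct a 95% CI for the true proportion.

p̂ = 0.399. CI = p̂ ± z*√(p̂(1-p̂)/n) = (0.352, 0.445)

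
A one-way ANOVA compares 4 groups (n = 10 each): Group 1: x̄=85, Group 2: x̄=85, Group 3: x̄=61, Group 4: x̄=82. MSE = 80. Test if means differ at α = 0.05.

Grand mean = 78.25. SS_between = 4027.5, MS_between = 1342.5. F = 16.781, F_crit ≈ 2.866. Reject H₀.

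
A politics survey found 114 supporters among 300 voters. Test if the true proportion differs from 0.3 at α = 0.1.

p̂ = 0.38, p₀ = 0.3. z = (p̂ - p₀)/√(p₀(1-p₀)/n) = 3.024. Critical: ±1.645. Reject H₀.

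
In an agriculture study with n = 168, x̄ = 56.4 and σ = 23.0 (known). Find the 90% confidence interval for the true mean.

CI = x̄ ± z*(σ/√n) = 56.4 ± 1.645(23.0/√168) = 56.4 ± 2.92 = (53.48, 59.32)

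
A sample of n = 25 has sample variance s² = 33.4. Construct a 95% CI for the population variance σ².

df = 24. χ²_{0.025} = 39.364, χ²_{0.975} = 12.401. CI for σ² = ((n-1)s²/χ²_{α/2}, (n-1)s²/χ²_{1-α/2}) = (24·33.4/39.364, 24·33.4/12.401) = (20.36, 64.64)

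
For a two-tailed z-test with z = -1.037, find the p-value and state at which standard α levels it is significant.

p = 2·P(Z > |-1.037|) = 2·(1 - Φ(1.037)) ≈ 0.2997. Not significant at any standard level.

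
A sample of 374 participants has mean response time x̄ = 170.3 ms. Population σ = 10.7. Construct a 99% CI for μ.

CI = x̄ ± z*(σ/√n) = 170.3 ± 2.576(10.7/√374) = 170.3 ± 1.43 = (168.87, 171.73)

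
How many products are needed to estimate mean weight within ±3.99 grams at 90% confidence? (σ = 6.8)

n = (z*σ/E)² = (1.645×6.8/3.99)² = 7.9 → n = 8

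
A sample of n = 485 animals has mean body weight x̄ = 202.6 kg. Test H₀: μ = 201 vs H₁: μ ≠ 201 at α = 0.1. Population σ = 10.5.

z = (x̄ - μ₀)/(σ/√n) = (202.6 - 201)/(10.5/√485) = 3.356. Critical value: ±1.645. Since |3.356| > 1.645, Reject H₀.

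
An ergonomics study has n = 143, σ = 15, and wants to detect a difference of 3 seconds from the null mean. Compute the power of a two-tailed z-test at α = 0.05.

SE = σ/√n = 15/√143 = 1.254. Non-centrality λ = d/SE = 3/1.254 = 2.392. Power ≈ Φ(λ - z_{α/2}) = Φ(2.392 - 1.96) = Φ(0.432) = 0.667.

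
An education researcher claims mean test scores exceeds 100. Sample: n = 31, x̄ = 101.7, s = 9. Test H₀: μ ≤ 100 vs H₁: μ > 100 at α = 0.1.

t = (101.7 - 100)/(9/√31) = 1.052, df = 30. Critical t = 1.31. Fail to reject H₀.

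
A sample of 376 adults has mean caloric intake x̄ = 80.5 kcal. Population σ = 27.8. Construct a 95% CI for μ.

CI = x̄ ± z*(σ/√n) = 80.5 ± 1.96(27.8/√376) = 80.5 ± 2.81 = (77.69, 83.31)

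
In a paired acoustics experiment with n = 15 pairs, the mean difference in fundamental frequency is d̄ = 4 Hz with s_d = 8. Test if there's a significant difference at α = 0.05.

t = d̄/(s_d/√n) = 4/(8/√15) = 1.936. df = 14, critical t = ±2.145. Fail to reject H₀.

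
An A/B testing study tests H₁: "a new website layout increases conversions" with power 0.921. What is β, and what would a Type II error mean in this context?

β = 1 - power = 1 - 0.921 = 0.079. A Type II error is failing to reject H₀ when H₀ is false (false negative) — here, failing to conclude that a new website layout increases conversions when in fact it is true. Consequence: discarding a layout that would have improved conversions — lost revenue.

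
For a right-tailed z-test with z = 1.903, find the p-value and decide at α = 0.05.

p = P(Z > 1.903) = 1 - Φ(1.903) ≈ 0.0285. Since p < 0.05, reject H₀ (significant) at α = 0.05.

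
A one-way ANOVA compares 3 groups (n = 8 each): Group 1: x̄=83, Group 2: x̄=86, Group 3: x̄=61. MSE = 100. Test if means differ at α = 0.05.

Grand mean = 76.67. SS_between = 2981.33, MS_between = 1490.67. F = 14.907, F_crit ≈ 3.467. Reject H₀.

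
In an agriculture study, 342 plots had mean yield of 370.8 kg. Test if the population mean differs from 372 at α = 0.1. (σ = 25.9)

z = (x̄ - μ₀)/(σ/√n) = (370.8 - 372)/(25.9/√342) = -0.857. Critical value: ±1.645. Since |-0.857| ≤ 1.645, Fail to reject H₀.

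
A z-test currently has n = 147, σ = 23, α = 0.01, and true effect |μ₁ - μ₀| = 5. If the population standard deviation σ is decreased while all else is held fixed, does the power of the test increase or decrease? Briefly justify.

Power increases: a smaller σ shrinks the standard error σ/√n, moving the sampling distribution under H₁ further from the critical value.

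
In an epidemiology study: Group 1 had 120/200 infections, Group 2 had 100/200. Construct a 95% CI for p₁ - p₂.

p̂₁ = 0.6, p̂₂ = 0.5. Difference = 0.1. CI = (0.003, 0.197)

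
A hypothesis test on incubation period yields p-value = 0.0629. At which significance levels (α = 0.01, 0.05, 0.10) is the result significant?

p = 0.0629. Significant at: α = 0.1.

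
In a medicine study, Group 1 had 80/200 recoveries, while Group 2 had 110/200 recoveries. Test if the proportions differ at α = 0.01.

p̂₁ = 0.4, p̂₂ = 0.55, pooled p̂ = 0.475. z = -3.004. Critical: ±2.576. Reject H₀.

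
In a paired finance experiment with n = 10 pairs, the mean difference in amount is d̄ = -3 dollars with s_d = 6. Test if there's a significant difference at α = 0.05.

t = d̄/(s_d/√n) = -3/(6/√10) = -1.581. df = 9, critical t = ±2.262. Fail to reject H₀.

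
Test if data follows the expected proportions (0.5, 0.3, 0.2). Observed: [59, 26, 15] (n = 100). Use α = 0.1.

Expected: [50.0, 30.0, 20.0]. χ² = 3.403. df = 2, critical = 4.605. Fail to reject H₀.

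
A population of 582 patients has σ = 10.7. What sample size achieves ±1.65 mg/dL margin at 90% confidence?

Without FPC: n₀ = (1.645×10.7/1.65)² = 113.797. With FPC: n = n₀N/(n₀+N-1) = 95.3 → n = 96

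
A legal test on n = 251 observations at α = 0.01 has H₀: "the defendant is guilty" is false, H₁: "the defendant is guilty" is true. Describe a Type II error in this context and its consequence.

Type II error: failing to reject H₀ when it is false — concluding that the defendant is guilty is not supported when in fact it is. Consequence: acquitting a guilty person.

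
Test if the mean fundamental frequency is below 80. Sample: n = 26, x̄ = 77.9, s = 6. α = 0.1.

t = (77.9 - 80)/(6/√26) = -1.785, df = 25. Critical t = -1.316. Reject H₀.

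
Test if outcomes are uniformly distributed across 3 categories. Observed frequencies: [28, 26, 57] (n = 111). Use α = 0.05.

Expected = 37 each. χ² = Σ(O-E)²/E = 16.27. df = 2, critical value = 5.991. Reject H₀.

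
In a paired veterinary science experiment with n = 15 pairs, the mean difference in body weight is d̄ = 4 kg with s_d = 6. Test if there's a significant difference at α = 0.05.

t = d̄/(s_d/√n) = 4/(6/√15) = 2.582. df = 14, critical t = ±2.145. Reject H₀.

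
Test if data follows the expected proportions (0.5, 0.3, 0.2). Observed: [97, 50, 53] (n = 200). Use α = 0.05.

Expected: [100.0, 60.0, 40.0]. χ² = 5.982. df = 2, critical = 5.991. Fail to reject H₀.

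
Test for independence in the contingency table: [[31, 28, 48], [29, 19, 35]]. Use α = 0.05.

χ² = 0.808. df = 2, critical = 5.991. Fail to reject H₀. No evidence of dependence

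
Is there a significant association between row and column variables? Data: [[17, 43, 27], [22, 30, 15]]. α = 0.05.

χ² = 3.852. df = 2, critical = 5.991. Fail to reject H₀. No evidence of dependence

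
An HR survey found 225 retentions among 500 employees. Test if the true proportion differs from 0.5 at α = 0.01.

p̂ = 0.45, p₀ = 0.5. z = (p̂ - p₀)/√(p₀(1-p₀)/n) = -2.236. Critical: ±2.576. Fail to reject H₀.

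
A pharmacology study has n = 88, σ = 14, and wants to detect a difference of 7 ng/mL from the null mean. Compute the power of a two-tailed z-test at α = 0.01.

SE = σ/√n = 14/√88 = 1.492. Non-centrality λ = d/SE = 7/1.492 = 4.69. Power ≈ Φ(λ - z_{α/2}) = Φ(4.69 - 2.576) = Φ(2.114) = 0.983.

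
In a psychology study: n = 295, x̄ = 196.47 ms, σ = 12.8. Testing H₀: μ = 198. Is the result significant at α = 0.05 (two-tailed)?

z = (196.47 - 198)/(12.8/√295) = -2.053. Since |z| > 1.96, significant at α = 0.05.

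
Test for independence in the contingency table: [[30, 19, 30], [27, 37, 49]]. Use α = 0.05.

χ² = 4.638. df = 2, critical = 5.991. Fail to reject H₀. No evidence of dependence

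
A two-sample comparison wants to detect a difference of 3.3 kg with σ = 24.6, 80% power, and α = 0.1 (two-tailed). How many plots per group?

n per group = 2(z_α/2 + z_β)²σ²/d² = 2×(1.645 + 0.84)²×24.6²/3.3² = 686.3 → n = 687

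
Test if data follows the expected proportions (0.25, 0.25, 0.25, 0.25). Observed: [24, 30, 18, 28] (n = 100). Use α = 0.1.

Expected: [25.0, 25.0, 25.0, 25.0]. χ² = 3.36. df = 3, critical = 6.251. Fail to reject H₀.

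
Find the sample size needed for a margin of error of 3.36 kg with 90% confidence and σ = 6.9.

n = (z*σ/E)² = (1.645×6.9/3.36)² = 11.4 → n = 12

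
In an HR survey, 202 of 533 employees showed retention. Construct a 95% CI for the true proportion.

p̂ = 0.379. CI = p̂ ± z*√(p̂(1-p̂)/n) = (0.338, 0.42)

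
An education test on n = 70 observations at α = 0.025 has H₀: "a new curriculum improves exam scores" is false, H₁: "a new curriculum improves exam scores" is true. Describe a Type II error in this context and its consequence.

Type II error: failing to reject H₀ when it is false — concluding that a new curriculum improves exam scores is not supported when in fact it is. Consequence: keeping the old curriculum when the new one would have helped students.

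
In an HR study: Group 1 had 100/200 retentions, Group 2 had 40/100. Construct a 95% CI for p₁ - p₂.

p̂₁ = 0.5, p̂₂ = 0.4. Difference = 0.1. CI = (-0.018, 0.218)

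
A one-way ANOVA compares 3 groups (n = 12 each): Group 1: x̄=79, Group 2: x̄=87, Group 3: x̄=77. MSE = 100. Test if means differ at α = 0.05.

Grand mean = 81.0. SS_between = 672.0, MS_between = 336.0. F = 3.36, F_crit ≈ 3.285. Reject H₀.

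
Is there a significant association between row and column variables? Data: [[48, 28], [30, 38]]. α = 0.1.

χ² = 5.241. df = 1, critical = 2.706. Reject H₀. Variables are dependent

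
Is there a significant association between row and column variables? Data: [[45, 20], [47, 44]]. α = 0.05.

χ² = 4.845. df = 1, critical = 3.841. Reject H₀. Variables are dependent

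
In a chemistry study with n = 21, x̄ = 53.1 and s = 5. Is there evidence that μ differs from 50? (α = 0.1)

t = (x̄ - μ₀)/(s/√n) = (53.1 - 50)/(5/√21) = 2.841. df = 20, critical t = ±1.725. Reject H₀.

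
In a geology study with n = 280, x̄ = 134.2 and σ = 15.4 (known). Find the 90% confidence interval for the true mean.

CI = x̄ ± z*(σ/√n) = 134.2 ± 1.645(15.4/√280) = 134.2 ± 1.51 = (132.69, 135.71)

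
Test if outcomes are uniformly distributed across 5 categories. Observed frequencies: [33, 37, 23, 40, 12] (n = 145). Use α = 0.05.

Expected = 29 each. χ² = Σ(O-E)²/E = 18.138. df = 4, critical value = 9.488. Reject H₀.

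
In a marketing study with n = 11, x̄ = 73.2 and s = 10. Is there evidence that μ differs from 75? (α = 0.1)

t = (x̄ - μ₀)/(s/√n) = (73.2 - 75)/(10/√11) = -0.597. df = 10, critical t = ±1.812. Fail to reject H₀.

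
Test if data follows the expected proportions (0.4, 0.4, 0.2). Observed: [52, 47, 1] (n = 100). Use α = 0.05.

Expected: [40.0, 40.0, 20.0]. χ² = 22.875. df = 2, critical = 5.991. Reject H₀.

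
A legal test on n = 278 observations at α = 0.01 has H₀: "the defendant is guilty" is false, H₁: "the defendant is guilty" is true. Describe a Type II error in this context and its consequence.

Type II error: failing to reject H₀ when it is false — concluding that the defendant is guilty is not supported when in fact it is. Consequence: acquitting a guilty person.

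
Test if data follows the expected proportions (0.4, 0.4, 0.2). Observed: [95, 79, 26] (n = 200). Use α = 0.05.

Expected: [80.0, 80.0, 40.0]. χ² = 7.725. df = 2, critical = 5.991. Reject H₀.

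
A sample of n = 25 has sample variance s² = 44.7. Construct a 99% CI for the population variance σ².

df = 24. χ²_{0.005} = 45.559, χ²_{0.995} = 9.886. CI for σ² = ((n-1)s²/χ²_{α/2}, (n-1)s²/χ²_{1-α/2}) = (24·44.7/45.559, 24·44.7/9.886) = (23.55, 108.52)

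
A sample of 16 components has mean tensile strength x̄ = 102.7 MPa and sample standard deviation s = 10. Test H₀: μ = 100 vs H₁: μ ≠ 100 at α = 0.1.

t = (x̄ - μ₀)/(s/√n) = (102.7 - 100)/(10/√16) = 1.08. df = 15, critical t = ±1.753. Fail to reject H₀.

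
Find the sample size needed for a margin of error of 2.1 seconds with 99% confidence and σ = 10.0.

n = (z*σ/E)² = (2.576×10.0/2.1)² = 150.5 → n = 151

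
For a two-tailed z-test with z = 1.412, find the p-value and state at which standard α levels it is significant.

p = 2·P(Z > |1.412|) = 2·(1 - Φ(1.412)) ≈ 0.1579. Not significant at any standard level.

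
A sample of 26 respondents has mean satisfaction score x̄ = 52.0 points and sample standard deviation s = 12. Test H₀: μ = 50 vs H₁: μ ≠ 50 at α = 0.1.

t = (x̄ - μ₀)/(s/√n) = (52.0 - 50)/(12/√26) = 0.85. df = 25, critical t = ±1.708. Fail to reject H₀.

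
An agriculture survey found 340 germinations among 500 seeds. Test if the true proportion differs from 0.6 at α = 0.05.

p̂ = 0.68, p₀ = 0.6. z = (p̂ - p₀)/√(p₀(1-p₀)/n) = 3.651. Critical: ±1.96. Reject H₀.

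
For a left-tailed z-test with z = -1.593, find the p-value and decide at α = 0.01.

p = P(Z < -1.593) = Φ(-1.593) ≈ 0.0556. Since p ≥ 0.01, fail to reject H₀ (not significant) at α = 0.01.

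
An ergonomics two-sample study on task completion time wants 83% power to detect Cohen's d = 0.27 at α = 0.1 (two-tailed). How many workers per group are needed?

z_{α/2} = 1.645, z_β = Φ⁻¹(0.83) = 0.954. For small effect (d = 0.27): n per group = 2(z_{α/2} + z_β)²/d² = 2(1.645 + 0.954)²/0.27² = 185.3 → 186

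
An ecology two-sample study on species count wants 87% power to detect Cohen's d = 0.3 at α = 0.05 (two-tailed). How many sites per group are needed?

z_{α/2} = 1.96, z_β = Φ⁻¹(0.87) = 1.126. For small effect (d = 0.3): n per group = 2(z_{α/2} + z_β)²/d² = 2(1.96 + 1.126)²/0.3² = 211.6 → 212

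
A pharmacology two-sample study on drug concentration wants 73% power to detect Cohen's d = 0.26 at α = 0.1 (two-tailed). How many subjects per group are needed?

z_{α/2} = 1.645, z_β = Φ⁻¹(0.73) = 0.613. For small effect (d = 0.26): n per group = 2(z_{α/2} + z_β)²/d² = 2(1.645 + 0.613)²/0.26² = 150.8 → 151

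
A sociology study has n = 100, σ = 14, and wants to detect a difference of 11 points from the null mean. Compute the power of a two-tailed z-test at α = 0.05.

SE = σ/√n = 14/√100 = 1.4. Non-centrality λ = d/SE = 11/1.4 = 7.857. Power ≈ Φ(λ - z_{α/2}) = Φ(7.857 - 1.96) = Φ(5.897) = 1.0.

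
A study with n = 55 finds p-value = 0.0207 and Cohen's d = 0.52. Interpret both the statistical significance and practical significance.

Statistically significant (p = 0.0207 < 0.05). Cohen's d = 0.52 indicates a medium effect size. Both statistical and practical significance should be considered.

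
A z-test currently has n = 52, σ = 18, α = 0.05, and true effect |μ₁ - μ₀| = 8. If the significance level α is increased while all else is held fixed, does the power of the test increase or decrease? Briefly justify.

Power increases: a larger α lowers the critical value, so more of the H₁ sampling distribution falls in the rejection region.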